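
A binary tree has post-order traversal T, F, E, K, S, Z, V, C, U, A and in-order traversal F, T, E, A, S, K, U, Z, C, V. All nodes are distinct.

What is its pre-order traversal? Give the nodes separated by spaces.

A E F T U S K C Z V

The last element of post-order is the root; it splits in-order into left and right subtrees.
Root A: left subtree has 3 nodes {F, T, E}, right has 6 {S, K, U, Z, C, V}.
  Root E: left subtree has 2 nodes {F, T}, right has 0 { }.
    Root F: left subtree has 0 nodes { }, right has 1 {T}.
  Root U: left subtree has 2 nodes {S, K}, right has 3 {Z, C, V}.
    Root S: left subtree has 0 nodes { }, right has 1 {K}.
    Root C: left subtree has 1 node {Z}, right has 1 {V}.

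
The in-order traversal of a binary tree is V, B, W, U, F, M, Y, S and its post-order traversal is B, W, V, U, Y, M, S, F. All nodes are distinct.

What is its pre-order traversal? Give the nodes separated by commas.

The last element of post-order is the root; it splits in-order into left and right subtrees.
Root F: left subtree has 4 nodes {V, B, W, U}, right has 3 {M, Y, S}.
  Root U: left subtree has 3 nodes {V, B, W}, right has 0 { }.
    Root V: left subtree has 0 nodes { }, right has 2 {B, W}.
      Root W: left subtree has 1 node {B}, right has 0 { }.
  Root S: left subtree has 2 nodes {M, Y}, right has 0 { }.
    Root M: left subtree has 0 nodes { }, right has 1 {Y}.

F, U, V, W, B, S, M, Y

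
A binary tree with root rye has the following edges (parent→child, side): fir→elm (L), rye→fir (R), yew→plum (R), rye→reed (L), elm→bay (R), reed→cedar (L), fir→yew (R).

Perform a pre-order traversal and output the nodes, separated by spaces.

Pre-order visits the node, then its left subtree, then its right subtree.
Visit rye.
At rye: go left to reed.
  Visit reed.
  At reed: go left to cedar.
    cedar is a leaf — visit cedar.
  At reed: no right child.
At rye: go right to fir.
  Visit fir.
  At fir: go left to elm.
    Visit elm.
    At elm: no left child.
    At elm: go right to bay.
      bay is a leaf — visit bay.
  At fir: go right to yew.
    Visit yew.
    At yew: no left child.
    At yew: go right to plum.
      plum is a leaf — visit plum.

rye reed cedar fir elm bay yew plum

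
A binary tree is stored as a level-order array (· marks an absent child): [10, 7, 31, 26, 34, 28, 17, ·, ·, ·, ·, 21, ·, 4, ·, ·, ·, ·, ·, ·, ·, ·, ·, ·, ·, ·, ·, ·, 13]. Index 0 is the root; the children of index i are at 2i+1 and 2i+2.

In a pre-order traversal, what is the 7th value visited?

Pre-order visits the node, then its left subtree, then its right subtree.
Visit 10.
At 10: go left to 7.
  Visit 7.
  At 7: go left to 26.
    26 is a leaf — visit 26.
  At 7: go right to 34.
    34 is a leaf — visit 34.
At 10: go right to 31.
  Visit 31.
  At 31: go left to 28.
    Visit 28.
    At 28: go left to 21.
      21 is a leaf — visit 21.
    At 28: no right child.
  At 31: go right to 17.
    Visit 17.
    At 17: go left to 4.
      Visit 4.
      At 4: no left child.
      At 4: go right to 13.
        13 is a leaf — visit 13.
    At 17: no right child.
Full pre-order sequence: 10, 7, 26, 34, 31, 28, 21, 17, 4, 13.

21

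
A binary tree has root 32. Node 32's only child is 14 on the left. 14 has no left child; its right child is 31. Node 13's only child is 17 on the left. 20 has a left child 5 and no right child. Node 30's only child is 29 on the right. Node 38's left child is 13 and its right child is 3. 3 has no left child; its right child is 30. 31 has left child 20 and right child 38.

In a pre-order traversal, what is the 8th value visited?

Pre-order visits the node, then its left subtree, then its right subtree.
Visit 32.
At 32: go left to 14.
  Visit 14.
  At 14: no left child.
  At 14: go right to 31.
    Visit 31.
    At 31: go left to 20.
      Visit 20.
      At 20: go left to 5.
        5 is a leaf — visit 5.
      At 20: no right child.
    At 31: go right to 38.
      Visit 38.
      At 38: go left to 13.
        Visit 13.
        At 13: go left to 17.
          17 is a leaf — visit 17.
        At 13: no right child.
      At 38: go right to 3.
        Visit 3.
        At 3: no left child.
        At 3: go right to 30.
          Visit 30.
          At 30: no left child.
          At 30: go right to 29.
            29 is a leaf — visit 29.
At 32: no right child.
Full pre-order sequence: 32, 14, 31, 20, 5, 38, 13, 17, 3, 30, 29.

17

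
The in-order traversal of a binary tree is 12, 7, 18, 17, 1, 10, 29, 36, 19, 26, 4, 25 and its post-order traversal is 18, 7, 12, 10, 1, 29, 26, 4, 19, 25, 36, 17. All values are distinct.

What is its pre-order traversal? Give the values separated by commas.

17, 12, 7, 18, 36, 29, 1, 10, 25, 19, 4, 26

The last element of post-order is the root; it splits in-order into left and right subtrees.
Root 17: left subtree has 3 nodes {12, 7, 18}, right has 8 {1, 10, 29, 36, 19, 26, 4, 25}.
  Root 12: left subtree has 0 nodes { }, right has 2 {7, 18}.
    Root 7: left subtree has 0 nodes { }, right has 1 {18}.
  Root 36: left subtree has 3 nodes {1, 10, 29}, right has 4 {19, 26, 4, 25}.
    Root 29: left subtree has 2 nodes {1, 10}, right has 0 { }.
      Root 1: left subtree has 0 nodes { }, right has 1 {10}.
    Root 25: left subtree has 3 nodes {19, 26, 4}, right has 0 { }.
      Root 19: left subtree has 0 nodes { }, right has 2 {26, 4}.
        Root 4: left subtree has 1 node {26}, right has 0 { }.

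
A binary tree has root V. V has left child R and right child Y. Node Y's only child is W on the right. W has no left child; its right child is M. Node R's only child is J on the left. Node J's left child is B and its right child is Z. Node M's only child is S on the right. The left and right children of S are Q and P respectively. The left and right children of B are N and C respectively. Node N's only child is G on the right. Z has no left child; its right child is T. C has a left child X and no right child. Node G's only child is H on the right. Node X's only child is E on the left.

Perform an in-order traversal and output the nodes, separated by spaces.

In-order visits the left subtree, then the node, then the right subtree.
At V: go left to R.
  At R: go left to J.
    At J: go left to B.
      At B: go left to N.
        At N: no left child.
        Visit N.
        At N: go right to G.
          At G: no left child.
          Visit G.
          At G: go right to H.
            H is a leaf — visit H.
      Visit B.
      At B: go right to C.
        At C: go left to X.
          At X: go left to E.
            E is a leaf — visit E.
          Visit X.
          At X: no right child.
        Visit C.
        At C: no right child.
    Visit J.
    At J: go right to Z.
      At Z: no left child.
      Visit Z.
      At Z: go right to T.
        T is a leaf — visit T.
  Visit R.
  At R: no right child.
Visit V.
At V: go right to Y.
  At Y: no left child.
  Visit Y.
  At Y: go right to W.
    At W: no left child.
    Visit W.
    At W: go right to M.
      At M: no left child.
      Visit M.
      At M: go right to S.
        At S: go left to Q.
          Q is a leaf — visit Q.
        Visit S.
        At S: go right to P.
          P is a leaf — visit P.

N G H B E X C J Z T R V Y W M Q S P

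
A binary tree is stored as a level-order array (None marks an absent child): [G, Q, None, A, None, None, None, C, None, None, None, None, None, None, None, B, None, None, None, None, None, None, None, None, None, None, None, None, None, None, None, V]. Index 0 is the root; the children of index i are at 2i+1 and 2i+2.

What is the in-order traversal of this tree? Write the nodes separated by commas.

V, B, C, A, Q, G

In-order visits the left subtree, then the node, then the right subtree.
At G: go left to Q.
  At Q: go left to A.
    At A: go left to C.
      At C: go left to B.
        At B: go left to V.
          V is a leaf — visit V.
        Visit B.
        At B: no right child.
      Visit C.
      At C: no right child.
    Visit A.
    At A: no right child.
  Visit Q.
  At Q: no right child.
Visit G.
At G: no right child.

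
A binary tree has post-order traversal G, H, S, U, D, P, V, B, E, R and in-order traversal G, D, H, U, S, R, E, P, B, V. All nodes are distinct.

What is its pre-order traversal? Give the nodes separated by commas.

R, D, G, U, H, S, E, B, P, V

The last element of post-order is the root; it splits in-order into left and right subtrees.
Root R: left subtree has 5 nodes {G, D, H, U, S}, right has 4 {E, P, B, V}.
  Root D: left subtree has 1 node {G}, right has 3 {H, U, S}.
    Root U: left subtree has 1 node {H}, right has 1 {S}.
  Root E: left subtree has 0 nodes { }, right has 3 {P, B, V}.
    Root B: left subtree has 1 node {P}, right has 1 {V}.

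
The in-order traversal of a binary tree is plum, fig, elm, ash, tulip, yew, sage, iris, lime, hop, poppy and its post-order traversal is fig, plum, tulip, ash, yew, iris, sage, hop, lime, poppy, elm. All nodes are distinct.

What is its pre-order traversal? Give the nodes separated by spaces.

elm plum fig poppy lime sage yew ash tulip iris hop

The last element of post-order is the root; it splits in-order into left and right subtrees.
Root elm: left subtree has 2 nodes {plum, fig}, right has 8 {ash, tulip, yew, sage, iris, lime, hop, poppy}.
  Root plum: left subtree has 0 nodes { }, right has 1 {fig}.
  Root poppy: left subtree has 7 nodes {ash, tulip, yew, sage, iris, lime, hop}, right has 0 { }.
    Root lime: left subtree has 5 nodes {ash, tulip, yew, sage, iris}, right has 1 {hop}.
      Root sage: left subtree has 3 nodes {ash, tulip, yew}, right has 1 {iris}.
        Root yew: left subtree has 2 nodes {ash, tulip}, right has 0 { }.
          Root ash: left subtree has 0 nodes { }, right has 1 {tulip}.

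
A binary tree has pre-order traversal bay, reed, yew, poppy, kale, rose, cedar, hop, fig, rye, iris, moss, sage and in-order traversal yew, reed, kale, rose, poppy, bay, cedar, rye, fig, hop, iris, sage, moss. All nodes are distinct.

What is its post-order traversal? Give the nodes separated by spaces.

yew rose kale poppy reed rye fig sage moss iris hop cedar bay

The first element of pre-order is the root; it splits in-order into left and right subtrees.
Root bay: left subtree has 5 nodes {yew, reed, kale, rose, poppy}, right has 7 {cedar, rye, fig, hop, iris, sage, moss}.
  Root reed: left subtree has 1 node {yew}, right has 3 {kale, rose, poppy}.
    Root poppy: left subtree has 2 nodes {kale, rose}, right has 0 { }.
      Root kale: left subtree has 0 nodes { }, right has 1 {rose}.
  Root cedar: left subtree has 0 nodes { }, right has 6 {rye, fig, hop, iris, sage, moss}.
    Root hop: left subtree has 2 nodes {rye, fig}, right has 3 {iris, sage, moss}.
      Root fig: left subtree has 1 node {rye}, right has 0 { }.
      Root iris: left subtree has 0 nodes { }, right has 2 {sage, moss}.
        Root moss: left subtree has 1 node {sage}, right has 0 { }.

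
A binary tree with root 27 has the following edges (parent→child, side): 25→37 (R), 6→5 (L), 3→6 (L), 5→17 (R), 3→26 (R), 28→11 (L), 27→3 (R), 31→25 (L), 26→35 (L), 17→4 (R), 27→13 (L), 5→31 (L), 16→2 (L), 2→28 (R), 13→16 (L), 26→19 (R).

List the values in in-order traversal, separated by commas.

2, 11, 28, 16, 13, 27, 25, 37, 31, 5, 17, 4, 6, 3, 35, 26, 19

In-order visits the left subtree, then the node, then the right subtree.
At 27: go left to 13.
  At 13: go left to 16.
    At 16: go left to 2.
      At 2: no left child.
      Visit 2.
      At 2: go right to 28.
        At 28: go left to 11.
          11 is a leaf — visit 11.
        Visit 28.
        At 28: no right child.
    Visit 16.
    At 16: no right child.
  Visit 13.
  At 13: no right child.
Visit 27.
At 27: go right to 3.
  At 3: go left to 6.
    At 6: go left to 5.
      At 5: go left to 31.
        At 31: go left to 25.
          At 25: no left child.
          Visit 25.
          At 25: go right to 37.
            37 is a leaf — visit 37.
        Visit 31.
        At 31: no right child.
      Visit 5.
      At 5: go right to 17.
        At 17: no left child.
        Visit 17.
        At 17: go right to 4.
          4 is a leaf — visit 4.
    Visit 6.
    At 6: no right child.
  Visit 3.
  At 3: go right to 26.
    At 26: go left to 35.
      35 is a leaf — visit 35.
    Visit 26.
    At 26: go right to 19.
      19 is a leaf — visit 19.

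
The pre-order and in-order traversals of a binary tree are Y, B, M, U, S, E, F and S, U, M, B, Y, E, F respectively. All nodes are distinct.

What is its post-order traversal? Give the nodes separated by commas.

The first element of pre-order is the root; it splits in-order into left and right subtrees.
Root Y: left subtree has 4 nodes {S, U, M, B}, right has 2 {E, F}.
  Root B: left subtree has 3 nodes {S, U, M}, right has 0 { }.
    Root M: left subtree has 2 nodes {S, U}, right has 0 { }.
      Root U: left subtree has 1 node {S}, right has 0 { }.
  Root E: left subtree has 0 nodes { }, right has 1 {F}.

S, U, M, B, F, E, Y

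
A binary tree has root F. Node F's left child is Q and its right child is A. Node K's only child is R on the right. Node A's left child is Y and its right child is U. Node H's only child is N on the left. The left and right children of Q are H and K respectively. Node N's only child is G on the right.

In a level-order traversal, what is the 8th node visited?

N

Level-order visits nodes level by level from the root, left to right within each level.
Level 0: F
Level 1: Q, A
Level 2: H, K, Y, U
Level 3: N, R
Level 4: G
Full level-order sequence: F, Q, A, H, K, Y, U, N, R, G.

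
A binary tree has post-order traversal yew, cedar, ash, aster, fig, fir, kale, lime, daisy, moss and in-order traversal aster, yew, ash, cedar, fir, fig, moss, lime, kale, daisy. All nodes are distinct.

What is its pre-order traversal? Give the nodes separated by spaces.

moss fir aster ash yew cedar fig daisy lime kale

The last element of post-order is the root; it splits in-order into left and right subtrees.
Root moss: left subtree has 6 nodes {aster, yew, ash, cedar, fir, fig}, right has 3 {lime, kale, daisy}.
  Root fir: left subtree has 4 nodes {aster, yew, ash, cedar}, right has 1 {fig}.
    Root aster: left subtree has 0 nodes { }, right has 3 {yew, ash, cedar}.
      Root ash: left subtree has 1 node {yew}, right has 1 {cedar}.
  Root daisy: left subtree has 2 nodes {lime, kale}, right has 0 { }.
    Root lime: left subtree has 0 nodes { }, right has 1 {kale}.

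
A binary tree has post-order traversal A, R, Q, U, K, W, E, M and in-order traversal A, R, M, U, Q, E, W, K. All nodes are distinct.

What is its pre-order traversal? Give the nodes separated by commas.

M, R, A, E, U, Q, W, K

The last element of post-order is the root; it splits in-order into left and right subtrees.
Root M: left subtree has 2 nodes {A, R}, right has 5 {U, Q, E, W, K}.
  Root R: left subtree has 1 node {A}, right has 0 { }.
  Root E: left subtree has 2 nodes {U, Q}, right has 2 {W, K}.
    Root U: left subtree has 0 nodes { }, right has 1 {Q}.
    Root W: left subtree has 0 nodes { }, right has 1 {K}.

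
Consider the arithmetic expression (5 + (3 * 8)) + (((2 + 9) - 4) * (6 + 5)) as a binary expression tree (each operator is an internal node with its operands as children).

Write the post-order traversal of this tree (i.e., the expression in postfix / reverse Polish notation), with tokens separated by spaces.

5 3 8 * + 2 9 + 4 - 6 5 + * +

Post-order on an expression tree gives postfix notation: for each operator, emit left operand, right operand, then the operator.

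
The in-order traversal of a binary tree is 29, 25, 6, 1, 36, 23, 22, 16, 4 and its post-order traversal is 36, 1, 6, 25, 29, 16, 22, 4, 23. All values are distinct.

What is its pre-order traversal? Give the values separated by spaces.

23 29 25 6 1 36 4 22 16

The last element of post-order is the root; it splits in-order into left and right subtrees.
Root 23: left subtree has 5 nodes {29, 25, 6, 1, 36}, right has 3 {22, 16, 4}.
  Root 29: left subtree has 0 nodes { }, right has 4 {25, 6, 1, 36}.
    Root 25: left subtree has 0 nodes { }, right has 3 {6, 1, 36}.
      Root 6: left subtree has 0 nodes { }, right has 2 {1, 36}.
        Root 1: left subtree has 0 nodes { }, right has 1 {36}.
  Root 4: left subtree has 2 nodes {22, 16}, right has 0 { }.
    Root 22: left subtree has 0 nodes { }, right has 1 {16}.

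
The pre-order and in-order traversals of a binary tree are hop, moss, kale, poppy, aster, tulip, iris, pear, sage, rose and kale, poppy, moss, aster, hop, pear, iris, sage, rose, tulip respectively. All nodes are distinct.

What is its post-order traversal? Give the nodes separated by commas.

poppy, kale, aster, moss, pear, rose, sage, iris, tulip, hop

The first element of pre-order is the root; it splits in-order into left and right subtrees.
Root hop: left subtree has 4 nodes {kale, poppy, moss, aster}, right has 5 {pear, iris, sage, rose, tulip}.
  Root moss: left subtree has 2 nodes {kale, poppy}, right has 1 {aster}.
    Root kale: left subtree has 0 nodes { }, right has 1 {poppy}.
  Root tulip: left subtree has 4 nodes {pear, iris, sage, rose}, right has 0 { }.
    Root iris: left subtree has 1 node {pear}, right has 2 {sage, rose}.
      Root sage: left subtree has 0 nodes { }, right has 1 {rose}.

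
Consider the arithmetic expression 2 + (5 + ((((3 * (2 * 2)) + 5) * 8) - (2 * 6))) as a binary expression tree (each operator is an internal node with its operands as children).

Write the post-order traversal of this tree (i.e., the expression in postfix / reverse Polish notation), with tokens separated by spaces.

Post-order on an expression tree gives postfix notation: for each operator, emit left operand, right operand, then the operator.

2 5 3 2 2 * * 5 + 8 * 2 6 * - + +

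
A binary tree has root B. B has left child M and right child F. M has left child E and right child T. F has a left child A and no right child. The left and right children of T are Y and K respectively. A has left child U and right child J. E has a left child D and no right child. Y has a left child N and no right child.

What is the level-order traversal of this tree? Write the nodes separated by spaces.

Level-order visits nodes level by level from the root, left to right within each level.
Level 0: B
Level 1: M, F
Level 2: E, T, A
Level 3: D, Y, K, U, J
Level 4: N

B M F E T A D Y K U J N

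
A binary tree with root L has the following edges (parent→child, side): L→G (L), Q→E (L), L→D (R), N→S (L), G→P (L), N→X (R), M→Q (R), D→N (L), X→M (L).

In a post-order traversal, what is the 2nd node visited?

Post-order visits the left subtree, then the right subtree, then the node.
At L: go left to G.
  At G: go left to P.
    P is a leaf — visit P.
  At G: no right child.
  Visit G.
At L: go right to D.
  At D: go left to N.
    At N: go left to S.
      S is a leaf — visit S.
    At N: go right to X.
      At X: go left to M.
        At M: no left child.
        At M: go right to Q.
          At Q: go left to E.
            E is a leaf — visit E.
          At Q: no right child.
          Visit Q.
        Visit M.
      At X: no right child.
      Visit X.
    Visit N.
  At D: no right child.
  Visit D.
Visit L.
Full post-order sequence: P, G, S, E, Q, M, X, N, D, L.

G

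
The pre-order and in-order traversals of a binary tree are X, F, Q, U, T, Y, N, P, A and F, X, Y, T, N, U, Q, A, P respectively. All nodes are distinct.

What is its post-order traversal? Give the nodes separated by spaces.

The first element of pre-order is the root; it splits in-order into left and right subtrees.
Root X: left subtree has 1 node {F}, right has 7 {Y, T, N, U, Q, A, P}.
  Root Q: left subtree has 4 nodes {Y, T, N, U}, right has 2 {A, P}.
    Root U: left subtree has 3 nodes {Y, T, N}, right has 0 { }.
      Root T: left subtree has 1 node {Y}, right has 1 {N}.
    Root P: left subtree has 1 node {A}, right has 0 { }.

F Y N T U A P Q X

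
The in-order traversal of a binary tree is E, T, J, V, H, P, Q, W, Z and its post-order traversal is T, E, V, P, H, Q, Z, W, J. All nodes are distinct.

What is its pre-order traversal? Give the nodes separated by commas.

J, E, T, W, Q, H, V, P, Z

The last element of post-order is the root; it splits in-order into left and right subtrees.
Root J: left subtree has 2 nodes {E, T}, right has 6 {V, H, P, Q, W, Z}.
  Root E: left subtree has 0 nodes { }, right has 1 {T}.
  Root W: left subtree has 4 nodes {V, H, P, Q}, right has 1 {Z}.
    Root Q: left subtree has 3 nodes {V, H, P}, right has 0 { }.
      Root H: left subtree has 1 node {V}, right has 1 {P}.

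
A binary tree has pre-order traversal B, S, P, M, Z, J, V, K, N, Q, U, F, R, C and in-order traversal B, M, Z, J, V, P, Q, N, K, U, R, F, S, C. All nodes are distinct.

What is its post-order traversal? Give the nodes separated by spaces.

The first element of pre-order is the root; it splits in-order into left and right subtrees.
Root B: left subtree has 0 nodes { }, right has 13 {M, Z, J, V, P, Q, N, K, U, R, F, S, C}.
  Root S: left subtree has 11 nodes {M, Z, J, V, P, Q, N, K, U, R, F}, right has 1 {C}.
    Root P: left subtree has 4 nodes {M, Z, J, V}, right has 6 {Q, N, K, U, R, F}.
      Root M: left subtree has 0 nodes { }, right has 3 {Z, J, V}.
        Root Z: left subtree has 0 nodes { }, right has 2 {J, V}.
          Root J: left subtree has 0 nodes { }, right has 1 {V}.
      Root K: left subtree has 2 nodes {Q, N}, right has 3 {U, R, F}.
        Root N: left subtree has 1 node {Q}, right has 0 { }.
        Root U: left subtree has 0 nodes { }, right has 2 {R, F}.
          Root F: left subtree has 1 node {R}, right has 0 { }.

V J Z M Q N R F U K P C S B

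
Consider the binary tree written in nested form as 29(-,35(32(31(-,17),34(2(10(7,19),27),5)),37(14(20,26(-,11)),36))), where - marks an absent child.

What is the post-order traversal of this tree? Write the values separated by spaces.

Post-order visits the left subtree, then the right subtree, then the node.
At 29: no left child.
At 29: go right to 35.
  At 35: go left to 32.
    At 32: go left to 31.
      At 31: no left child.
      At 31: go right to 17.
        17 is a leaf — visit 17.
      Visit 31.
    At 32: go right to 34.
      At 34: go left to 2.
        At 2: go left to 10.
          At 10: go left to 7.
            7 is a leaf — visit 7.
          At 10: go right to 19.
            19 is a leaf — visit 19.
          Visit 10.
        At 2: go right to 27.
          27 is a leaf — visit 27.
        Visit 2.
      At 34: go right to 5.
        5 is a leaf — visit 5.
      Visit 34.
    Visit 32.
  At 35: go right to 37.
    At 37: go left to 14.
      At 14: go left to 20.
        20 is a leaf — visit 20.
      At 14: go right to 26.
        At 26: no left child.
        At 26: go right to 11.
          11 is a leaf — visit 11.
        Visit 26.
      Visit 14.
    At 37: go right to 36.
      36 is a leaf — visit 36.
    Visit 37.
  Visit 35.
Visit 29.

17 31 7 19 10 27 2 5 34 32 20 11 26 14 36 37 35 29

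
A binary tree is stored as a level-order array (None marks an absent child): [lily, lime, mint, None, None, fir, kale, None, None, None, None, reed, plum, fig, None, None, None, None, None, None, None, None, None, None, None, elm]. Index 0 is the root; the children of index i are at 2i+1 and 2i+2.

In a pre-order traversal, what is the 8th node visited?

Pre-order visits the node, then its left subtree, then its right subtree.
Visit lily.
At lily: go left to lime.
  lime is a leaf — visit lime.
At lily: go right to mint.
  Visit mint.
  At mint: go left to fir.
    Visit fir.
    At fir: go left to reed.
      reed is a leaf — visit reed.
    At fir: go right to plum.
      Visit plum.
      At plum: go left to elm.
        elm is a leaf — visit elm.
      At plum: no right child.
  At mint: go right to kale.
    Visit kale.
    At kale: go left to fig.
      fig is a leaf — visit fig.
    At kale: no right child.
Full pre-order sequence: lily, lime, mint, fir, reed, plum, elm, kale, fig.

kale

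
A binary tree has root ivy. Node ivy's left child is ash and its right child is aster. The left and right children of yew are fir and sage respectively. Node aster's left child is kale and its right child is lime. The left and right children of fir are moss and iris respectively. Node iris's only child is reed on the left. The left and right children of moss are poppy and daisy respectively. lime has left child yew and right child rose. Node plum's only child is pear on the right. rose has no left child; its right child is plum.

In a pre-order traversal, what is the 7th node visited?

Pre-order visits the node, then its left subtree, then its right subtree.
Visit ivy.
At ivy: go left to ash.
  ash is a leaf — visit ash.
At ivy: go right to aster.
  Visit aster.
  At aster: go left to kale.
    kale is a leaf — visit kale.
  At aster: go right to lime.
    Visit lime.
    At lime: go left to yew.
      Visit yew.
      At yew: go left to fir.
        Visit fir.
        At fir: go left to moss.
          Visit moss.
          At moss: go left to poppy.
            poppy is a leaf — visit poppy.
          At moss: go right to daisy.
            daisy is a leaf — visit daisy.
        At fir: go right to iris.
          Visit iris.
          At iris: go left to reed.
            reed is a leaf — visit reed.
          At iris: no right child.
      At yew: go right to sage.
        sage is a leaf — visit sage.
    At lime: go right to rose.
      Visit rose.
      At rose: no left child.
      At rose: go right to plum.
        Visit plum.
        At plum: no left child.
        At plum: go right to pear.
          pear is a leaf — visit pear.
Full pre-order sequence: ivy, ash, aster, kale, lime, yew, fir, moss, poppy, daisy, iris, reed, sage, rose, plum, pear.

fir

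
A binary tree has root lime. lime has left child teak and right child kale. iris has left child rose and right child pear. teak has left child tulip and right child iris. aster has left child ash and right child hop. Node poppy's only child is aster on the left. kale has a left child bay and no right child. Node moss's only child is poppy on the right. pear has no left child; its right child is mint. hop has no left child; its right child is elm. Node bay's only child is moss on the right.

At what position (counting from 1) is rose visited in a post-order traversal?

Post-order visits the left subtree, then the right subtree, then the node.
At lime: go left to teak.
  At teak: go left to tulip.
    tulip is a leaf — visit tulip.
  At teak: go right to iris.
    At iris: go left to rose.
      rose is a leaf — visit rose.
    At iris: go right to pear.
      At pear: no left child.
      At pear: go right to mint.
        mint is a leaf — visit mint.
      Visit pear.
    Visit iris.
  Visit teak.
At lime: go right to kale.
  At kale: go left to bay.
    At bay: no left child.
    At bay: go right to moss.
      At moss: no left child.
      At moss: go right to poppy.
        At poppy: go left to aster.
          At aster: go left to ash.
            ash is a leaf — visit ash.
          At aster: go right to hop.
            At hop: no left child.
            At hop: go right to elm.
              elm is a leaf — visit elm.
            Visit hop.
          Visit aster.
        At poppy: no right child.
        Visit poppy.
      Visit moss.
    Visit bay.
  At kale: no right child.
  Visit kale.
Visit lime.
Full post-order sequence: tulip, rose, mint, pear, iris, teak, ash, elm, hop, aster, poppy, moss, bay, kale, lime.

2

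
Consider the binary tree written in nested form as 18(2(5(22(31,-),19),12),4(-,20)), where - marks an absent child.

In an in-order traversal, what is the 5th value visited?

2

In-order visits the left subtree, then the node, then the right subtree.
At 18: go left to 2.
  At 2: go left to 5.
    At 5: go left to 22.
      At 22: go left to 31.
        31 is a leaf — visit 31.
      Visit 22.
      At 22: no right child.
    Visit 5.
    At 5: go right to 19.
      19 is a leaf — visit 19.
  Visit 2.
  At 2: go right to 12.
    12 is a leaf — visit 12.
Visit 18.
At 18: go right to 4.
  At 4: no left child.
  Visit 4.
  At 4: go right to 20.
    20 is a leaf — visit 20.
Full in-order sequence: 31, 22, 5, 19, 2, 12, 18, 4, 20.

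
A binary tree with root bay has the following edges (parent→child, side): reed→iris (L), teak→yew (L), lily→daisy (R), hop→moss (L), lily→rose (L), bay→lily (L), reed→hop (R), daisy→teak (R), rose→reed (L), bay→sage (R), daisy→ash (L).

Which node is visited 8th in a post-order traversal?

Post-order visits the left subtree, then the right subtree, then the node.
At bay: go left to lily.
  At lily: go left to rose.
    At rose: go left to reed.
      At reed: go left to iris.
        iris is a leaf — visit iris.
      At reed: go right to hop.
        At hop: go left to moss.
          moss is a leaf — visit moss.
        At hop: no right child.
        Visit hop.
      Visit reed.
    At rose: no right child.
    Visit rose.
  At lily: go right to daisy.
    At daisy: go left to ash.
      ash is a leaf — visit ash.
    At daisy: go right to teak.
      At teak: go left to yew.
        yew is a leaf — visit yew.
      At teak: no right child.
      Visit teak.
    Visit daisy.
  Visit lily.
At bay: go right to sage.
  sage is a leaf — visit sage.
Visit bay.
Full post-order sequence: iris, moss, hop, reed, rose, ash, yew, teak, daisy, lily, sage, bay.

teak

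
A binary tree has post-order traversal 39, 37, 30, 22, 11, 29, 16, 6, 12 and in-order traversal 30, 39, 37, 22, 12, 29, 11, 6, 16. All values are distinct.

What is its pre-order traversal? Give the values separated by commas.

12, 22, 30, 37, 39, 6, 29, 11, 16

The last element of post-order is the root; it splits in-order into left and right subtrees.
Root 12: left subtree has 4 nodes {30, 39, 37, 22}, right has 4 {29, 11, 6, 16}.
  Root 22: left subtree has 3 nodes {30, 39, 37}, right has 0 { }.
    Root 30: left subtree has 0 nodes { }, right has 2 {39, 37}.
      Root 37: left subtree has 1 node {39}, right has 0 { }.
  Root 6: left subtree has 2 nodes {29, 11}, right has 1 {16}.
    Root 29: left subtree has 0 nodes { }, right has 1 {11}.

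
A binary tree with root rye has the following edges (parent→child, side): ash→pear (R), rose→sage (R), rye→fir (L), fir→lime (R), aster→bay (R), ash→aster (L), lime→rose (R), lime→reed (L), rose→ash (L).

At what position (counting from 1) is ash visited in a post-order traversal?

5

Post-order visits the left subtree, then the right subtree, then the node.
At rye: go left to fir.
  At fir: no left child.
  At fir: go right to lime.
    At lime: go left to reed.
      reed is a leaf — visit reed.
    At lime: go right to rose.
      At rose: go left to ash.
        At ash: go left to aster.
          At aster: no left child.
          At aster: go right to bay.
            bay is a leaf — visit bay.
          Visit aster.
        At ash: go right to pear.
          pear is a leaf — visit pear.
        Visit ash.
      At rose: go right to sage.
        sage is a leaf — visit sage.
      Visit rose.
    Visit lime.
  Visit fir.
At rye: no right child.
Visit rye.
Full post-order sequence: reed, bay, aster, pear, ash, sage, rose, lime, fir, rye.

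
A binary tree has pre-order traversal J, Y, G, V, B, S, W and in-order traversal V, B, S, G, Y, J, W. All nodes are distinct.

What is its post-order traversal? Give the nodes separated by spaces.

The first element of pre-order is the root; it splits in-order into left and right subtrees.
Root J: left subtree has 5 nodes {V, B, S, G, Y}, right has 1 {W}.
  Root Y: left subtree has 4 nodes {V, B, S, G}, right has 0 { }.
    Root G: left subtree has 3 nodes {V, B, S}, right has 0 { }.
      Root V: left subtree has 0 nodes { }, right has 2 {B, S}.
        Root B: left subtree has 0 nodes { }, right has 1 {S}.

S B V G Y W J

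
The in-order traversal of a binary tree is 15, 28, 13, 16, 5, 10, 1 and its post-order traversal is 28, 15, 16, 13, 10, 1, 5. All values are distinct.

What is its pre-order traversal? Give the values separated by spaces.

The last element of post-order is the root; it splits in-order into left and right subtrees.
Root 5: left subtree has 4 nodes {15, 28, 13, 16}, right has 2 {10, 1}.
  Root 13: left subtree has 2 nodes {15, 28}, right has 1 {16}.
    Root 15: left subtree has 0 nodes { }, right has 1 {28}.
  Root 1: left subtree has 1 node {10}, right has 0 { }.

5 13 15 28 16 1 10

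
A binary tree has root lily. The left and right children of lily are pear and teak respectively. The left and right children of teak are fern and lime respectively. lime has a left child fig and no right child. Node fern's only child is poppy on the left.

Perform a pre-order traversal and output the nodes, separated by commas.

Pre-order visits the node, then its left subtree, then its right subtree.
Visit lily.
At lily: go left to pear.
  pear is a leaf — visit pear.
At lily: go right to teak.
  Visit teak.
  At teak: go left to fern.
    Visit fern.
    At fern: go left to poppy.
      poppy is a leaf — visit poppy.
    At fern: no right child.
  At teak: go right to lime.
    Visit lime.
    At lime: go left to fig.
      fig is a leaf — visit fig.
    At lime: no right child.

lily, pear, teak, fern, poppy, lime, fig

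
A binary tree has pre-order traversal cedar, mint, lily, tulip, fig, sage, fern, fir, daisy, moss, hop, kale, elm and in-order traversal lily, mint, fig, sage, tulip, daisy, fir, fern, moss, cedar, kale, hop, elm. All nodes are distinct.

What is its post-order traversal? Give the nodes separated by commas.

lily, sage, fig, daisy, fir, moss, fern, tulip, mint, kale, elm, hop, cedar

The first element of pre-order is the root; it splits in-order into left and right subtrees.
Root cedar: left subtree has 9 nodes {lily, mint, fig, sage, tulip, daisy, fir, fern, moss}, right has 3 {kale, hop, elm}.
  Root mint: left subtree has 1 node {lily}, right has 7 {fig, sage, tulip, daisy, fir, fern, moss}.
    Root tulip: left subtree has 2 nodes {fig, sage}, right has 4 {daisy, fir, fern, moss}.
      Root fig: left subtree has 0 nodes { }, right has 1 {sage}.
      Root fern: left subtree has 2 nodes {daisy, fir}, right has 1 {moss}.
        Root fir: left subtree has 1 node {daisy}, right has 0 { }.
  Root hop: left subtree has 1 node {kale}, right has 1 {elm}.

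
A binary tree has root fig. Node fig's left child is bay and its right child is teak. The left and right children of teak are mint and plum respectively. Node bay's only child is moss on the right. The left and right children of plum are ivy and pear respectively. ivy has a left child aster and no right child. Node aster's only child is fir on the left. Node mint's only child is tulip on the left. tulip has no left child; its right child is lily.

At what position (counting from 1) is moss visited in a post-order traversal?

Post-order visits the left subtree, then the right subtree, then the node.
At fig: go left to bay.
  At bay: no left child.
  At bay: go right to moss.
    moss is a leaf — visit moss.
  Visit bay.
At fig: go right to teak.
  At teak: go left to mint.
    At mint: go left to tulip.
      At tulip: no left child.
      At tulip: go right to lily.
        lily is a leaf — visit lily.
      Visit tulip.
    At mint: no right child.
    Visit mint.
  At teak: go right to plum.
    At plum: go left to ivy.
      At ivy: go left to aster.
        At aster: go left to fir.
          fir is a leaf — visit fir.
        At aster: no right child.
        Visit aster.
      At ivy: no right child.
      Visit ivy.
    At plum: go right to pear.
      pear is a leaf — visit pear.
    Visit plum.
  Visit teak.
Visit fig.
Full post-order sequence: moss, bay, lily, tulip, mint, fir, aster, ivy, pear, plum, teak, fig.

1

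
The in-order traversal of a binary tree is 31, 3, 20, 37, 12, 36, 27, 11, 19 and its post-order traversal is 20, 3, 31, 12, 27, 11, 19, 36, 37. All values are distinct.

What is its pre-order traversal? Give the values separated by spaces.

37 31 3 20 36 12 19 11 27

The last element of post-order is the root; it splits in-order into left and right subtrees.
Root 37: left subtree has 3 nodes {31, 3, 20}, right has 5 {12, 36, 27, 11, 19}.
  Root 31: left subtree has 0 nodes { }, right has 2 {3, 20}.
    Root 3: left subtree has 0 nodes { }, right has 1 {20}.
  Root 36: left subtree has 1 node {12}, right has 3 {27, 11, 19}.
    Root 19: left subtree has 2 nodes {27, 11}, right has 0 { }.
      Root 11: left subtree has 1 node {27}, right has 0 { }.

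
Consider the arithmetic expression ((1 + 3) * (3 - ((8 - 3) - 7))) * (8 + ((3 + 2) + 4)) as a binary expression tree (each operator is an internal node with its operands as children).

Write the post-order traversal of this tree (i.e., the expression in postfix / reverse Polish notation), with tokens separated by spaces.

Post-order on an expression tree gives postfix notation: for each operator, emit left operand, right operand, then the operator.

1 3 + 3 8 3 - 7 - - * 8 3 2 + 4 + + *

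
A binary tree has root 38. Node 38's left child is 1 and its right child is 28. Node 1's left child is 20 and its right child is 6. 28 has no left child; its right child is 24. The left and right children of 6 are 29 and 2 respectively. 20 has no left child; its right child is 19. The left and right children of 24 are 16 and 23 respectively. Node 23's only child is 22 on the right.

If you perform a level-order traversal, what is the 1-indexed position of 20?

4

Level-order visits nodes level by level from the root, left to right within each level.
Level 0: 38
Level 1: 1, 28
Level 2: 20, 6, 24
Level 3: 19, 29, 2, 16, 23
Level 4: 22
Full level-order sequence: 38, 1, 28, 20, 6, 24, 19, 29, 2, 16, 23, 22.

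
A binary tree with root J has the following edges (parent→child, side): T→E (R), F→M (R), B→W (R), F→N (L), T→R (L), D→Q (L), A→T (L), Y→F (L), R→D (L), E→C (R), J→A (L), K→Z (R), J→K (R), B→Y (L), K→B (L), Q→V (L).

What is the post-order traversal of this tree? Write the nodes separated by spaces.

V Q D R C E T A N M F Y W B Z K J

Post-order visits the left subtree, then the right subtree, then the node.
At J: go left to A.
  At A: go left to T.
    At T: go left to R.
      At R: go left to D.
        At D: go left to Q.
          At Q: go left to V.
            V is a leaf — visit V.
          At Q: no right child.
          Visit Q.
        At D: no right child.
        Visit D.
      At R: no right child.
      Visit R.
    At T: go right to E.
      At E: no left child.
      At E: go right to C.
        C is a leaf — visit C.
      Visit E.
    Visit T.
  At A: no right child.
  Visit A.
At J: go right to K.
  At K: go left to B.
    At B: go left to Y.
      At Y: go left to F.
        At F: go left to N.
          N is a leaf — visit N.
        At F: go right to M.
          M is a leaf — visit M.
        Visit F.
      At Y: no right child.
      Visit Y.
    At B: go right to W.
      W is a leaf — visit W.
    Visit B.
  At K: go right to Z.
    Z is a leaf — visit Z.
  Visit K.
Visit J.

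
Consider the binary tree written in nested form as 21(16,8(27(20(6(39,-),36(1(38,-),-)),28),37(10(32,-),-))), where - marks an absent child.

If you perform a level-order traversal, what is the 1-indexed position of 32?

Level-order visits nodes level by level from the root, left to right within each level.
Level 0: 21
Level 1: 16, 8
Level 2: 27, 37
Level 3: 20, 28, 10
Level 4: 6, 36, 32
Level 5: 39, 1
Level 6: 38
Full level-order sequence: 21, 16, 8, 27, 37, 20, 28, 10, 6, 36, 32, 39, 1, 38.

11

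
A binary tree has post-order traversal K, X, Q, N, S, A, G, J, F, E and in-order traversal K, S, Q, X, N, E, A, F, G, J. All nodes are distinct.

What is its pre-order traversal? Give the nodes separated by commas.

E, S, K, N, Q, X, F, A, J, G

The last element of post-order is the root; it splits in-order into left and right subtrees.
Root E: left subtree has 5 nodes {K, S, Q, X, N}, right has 4 {A, F, G, J}.
  Root S: left subtree has 1 node {K}, right has 3 {Q, X, N}.
    Root N: left subtree has 2 nodes {Q, X}, right has 0 { }.
      Root Q: left subtree has 0 nodes { }, right has 1 {X}.
  Root F: left subtree has 1 node {A}, right has 2 {G, J}.
    Root J: left subtree has 1 node {G}, right has 0 { }.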